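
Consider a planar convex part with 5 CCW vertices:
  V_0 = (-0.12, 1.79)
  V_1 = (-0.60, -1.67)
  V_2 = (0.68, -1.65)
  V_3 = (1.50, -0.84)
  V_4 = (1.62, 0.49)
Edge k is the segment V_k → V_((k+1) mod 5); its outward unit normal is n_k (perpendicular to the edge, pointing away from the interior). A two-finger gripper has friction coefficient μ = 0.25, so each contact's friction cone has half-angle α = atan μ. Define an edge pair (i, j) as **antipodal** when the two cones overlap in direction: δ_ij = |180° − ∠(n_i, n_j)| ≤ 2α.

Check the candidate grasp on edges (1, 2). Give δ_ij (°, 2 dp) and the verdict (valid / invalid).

α = atan 0.25 = 14.04°;  2α = 28.07°
edge 1: e_1 = (+1.28, +0.02);  n_1 = (+0.0156, -0.9999)
edge 2: e_2 = (+0.82, +0.81);  n_2 = (+0.7028, -0.7114)
∠(n_1, n_2) = 43.75°
δ = |180° − 43.75°| = 136.25°
136.25° > 2α = 28.07°  →  invalid

δ = 136.25°, invalid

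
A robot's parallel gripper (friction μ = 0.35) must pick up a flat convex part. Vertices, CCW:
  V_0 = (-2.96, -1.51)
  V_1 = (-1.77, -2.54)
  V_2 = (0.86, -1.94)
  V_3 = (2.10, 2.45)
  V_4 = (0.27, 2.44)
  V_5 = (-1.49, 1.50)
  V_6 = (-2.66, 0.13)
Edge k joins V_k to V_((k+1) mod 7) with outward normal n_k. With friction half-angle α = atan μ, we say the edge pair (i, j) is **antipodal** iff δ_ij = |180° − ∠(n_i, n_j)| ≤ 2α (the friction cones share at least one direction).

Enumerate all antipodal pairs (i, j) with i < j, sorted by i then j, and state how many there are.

count = 5; pairs: (1,3), (1,4), (1,5), (2,5), (2,6)

α = atan 0.35 = 19.29°;  2α = 38.58°
n_0 = (-0.6544, -0.7561)
n_1 = (+0.2224, -0.9750)
n_2 = (+0.9623, -0.2718)
n_3 = (-0.0055, +1.0000)
n_4 = (-0.4711, +0.8821)
n_5 = (-0.7604, +0.6494)
n_6 = (-0.9837, +0.1799)
  (0,1): δ = 126.27°  ·
  (0,2): δ = 64.90°  ·
  (0,3): δ = 41.19°  ·
  (0,4): δ = 68.98°  ·
  (0,5): δ = 90.38°  ·
  (0,6): δ = 120.51°  ·
  (1,2): δ = 118.62°  ·
  (1,3): δ = 12.54°  ✓
  (1,4): δ = 15.25°  ✓
  (1,5): δ = 36.65°  ✓
  (1,6): δ = 66.78°  ·
  (2,3): δ = 73.91°  ·
  (2,4): δ = 46.12°  ·
  (2,5): δ = 24.72°  ✓
  (2,6): δ = 5.41°  ✓
  (3,4): δ = 152.21°  ·
  (3,5): δ = 130.81°  ·
  (3,6): δ = 100.68°  ·
  (4,5): δ = 158.60°  ·
  (4,6): δ = 128.47°  ·
  (5,6): δ = 149.87°  ·
antipodal pairs: 5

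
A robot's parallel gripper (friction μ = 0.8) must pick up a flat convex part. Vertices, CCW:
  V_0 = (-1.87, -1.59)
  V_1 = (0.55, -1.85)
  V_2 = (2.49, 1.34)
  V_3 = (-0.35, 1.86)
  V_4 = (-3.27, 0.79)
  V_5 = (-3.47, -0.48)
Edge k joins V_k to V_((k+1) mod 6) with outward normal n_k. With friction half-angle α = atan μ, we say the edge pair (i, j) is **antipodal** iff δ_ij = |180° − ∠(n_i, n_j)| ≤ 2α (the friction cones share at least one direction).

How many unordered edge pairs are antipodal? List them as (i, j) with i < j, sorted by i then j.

α = atan 0.8 = 38.66°;  2α = 77.32°
n_0 = (-0.1068, -0.9943)
n_1 = (+0.8544, -0.5196)
n_2 = (+0.1801, +0.9836)
n_3 = (-0.3441, +0.9389)
n_4 = (-0.9878, +0.1556)
n_5 = (-0.5700, -0.8216)
  (0,1): δ = 115.17°  ·
  (0,2): δ = 4.24°  ✓
  (0,3): δ = 26.26°  ✓
  (0,4): δ = 87.18°  ·
  (0,5): δ = 151.38°  ·
  (1,2): δ = 69.07°  ✓
  (1,3): δ = 38.57°  ✓
  (1,4): δ = 22.36°  ✓
  (1,5): δ = 86.55°  ·
  (2,3): δ = 149.50°  ·
  (2,4): δ = 88.57°  ·
  (2,5): δ = 24.38°  ✓
  (3,4): δ = 119.07°  ·
  (3,5): δ = 54.88°  ✓
  (4,5): δ = 115.80°  ·
antipodal pairs: 7

count = 7; pairs: (0,2), (0,3), (1,2), (1,3), (1,4), (2,5), (3,5)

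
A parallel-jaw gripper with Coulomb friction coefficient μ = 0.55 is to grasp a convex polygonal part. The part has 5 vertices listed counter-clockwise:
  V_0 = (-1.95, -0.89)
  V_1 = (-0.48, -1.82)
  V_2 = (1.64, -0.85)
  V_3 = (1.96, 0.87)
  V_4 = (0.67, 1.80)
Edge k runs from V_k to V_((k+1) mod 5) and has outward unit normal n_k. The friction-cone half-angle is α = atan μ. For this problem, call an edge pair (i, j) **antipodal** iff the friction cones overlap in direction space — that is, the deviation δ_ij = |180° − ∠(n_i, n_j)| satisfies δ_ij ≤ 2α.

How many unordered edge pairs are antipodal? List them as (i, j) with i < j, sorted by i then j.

count = 3; pairs: (0,3), (1,4), (2,4)

α = atan 0.55 = 28.81°;  2α = 57.62°
n_0 = (-0.5346, -0.8451)
n_1 = (+0.4161, -0.9093)
n_2 = (+0.9831, -0.1829)
n_3 = (+0.5848, +0.8112)
n_4 = (-0.7164, +0.6977)
  (0,1): δ = 123.09°  ·
  (0,2): δ = 68.22°  ·
  (0,3): δ = 3.47°  ✓
  (0,4): δ = 78.07°  ·
  (1,2): δ = 125.13°  ·
  (1,3): δ = 60.38°  ·
  (1,4): δ = 21.17°  ✓
  (2,3): δ = 115.25°  ·
  (2,4): δ = 33.71°  ✓
  (3,4): δ = 98.46°  ·
antipodal pairs: 3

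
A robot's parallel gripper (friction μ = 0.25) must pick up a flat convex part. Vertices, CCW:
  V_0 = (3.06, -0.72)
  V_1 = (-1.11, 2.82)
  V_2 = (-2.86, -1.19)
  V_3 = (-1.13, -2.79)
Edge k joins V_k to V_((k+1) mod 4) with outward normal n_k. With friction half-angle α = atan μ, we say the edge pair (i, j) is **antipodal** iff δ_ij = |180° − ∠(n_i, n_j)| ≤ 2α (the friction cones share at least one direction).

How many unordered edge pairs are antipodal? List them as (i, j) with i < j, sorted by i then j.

count = 1; pairs: (0,2)

α = atan 0.25 = 14.04°;  2α = 28.07°
n_0 = (+0.6472, +0.7623)
n_1 = (-0.9165, +0.4000)
n_2 = (-0.6790, -0.7342)
n_3 = (+0.4429, -0.8966)
  (0,1): δ = 73.25°  ·
  (0,2): δ = 2.44°  ✓
  (0,3): δ = 66.62°  ·
  (1,2): δ = 109.19°  ·
  (1,3): δ = 40.13°  ·
  (2,3): δ = 110.94°  ·
antipodal pairs: 1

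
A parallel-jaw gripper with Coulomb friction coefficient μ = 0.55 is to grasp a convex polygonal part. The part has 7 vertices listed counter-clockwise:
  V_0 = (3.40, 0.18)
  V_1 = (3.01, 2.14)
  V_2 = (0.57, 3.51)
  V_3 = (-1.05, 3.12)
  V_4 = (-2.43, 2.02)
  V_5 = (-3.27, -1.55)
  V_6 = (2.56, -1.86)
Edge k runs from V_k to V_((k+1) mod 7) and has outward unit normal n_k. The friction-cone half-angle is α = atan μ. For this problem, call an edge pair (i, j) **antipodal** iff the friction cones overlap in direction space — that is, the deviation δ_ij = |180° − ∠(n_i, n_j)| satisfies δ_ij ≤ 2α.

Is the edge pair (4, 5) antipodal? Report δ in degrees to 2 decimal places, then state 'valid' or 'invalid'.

α = atan 0.55 = 28.81°;  2α = 57.62°
edge 4: e_4 = (-0.84, -3.57);  n_4 = (-0.9734, +0.2290)
edge 5: e_5 = (+5.83, -0.31);  n_5 = (-0.0531, -0.9986)
∠(n_4, n_5) = 100.20°
δ = |180° − 100.20°| = 79.80°
79.80° > 2α = 57.62°  →  invalid

δ = 79.80°, invalid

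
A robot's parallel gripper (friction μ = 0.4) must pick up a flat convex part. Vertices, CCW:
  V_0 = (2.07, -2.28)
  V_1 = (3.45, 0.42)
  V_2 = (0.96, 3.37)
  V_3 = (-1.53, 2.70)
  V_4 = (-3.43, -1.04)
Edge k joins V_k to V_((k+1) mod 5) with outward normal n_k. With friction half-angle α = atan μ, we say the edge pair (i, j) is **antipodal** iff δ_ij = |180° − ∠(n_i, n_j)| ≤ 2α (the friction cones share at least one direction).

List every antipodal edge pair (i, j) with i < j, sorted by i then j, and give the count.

count = 3; pairs: (0,3), (1,4), (2,4)

α = atan 0.4 = 21.80°;  2α = 43.60°
n_0 = (+0.8904, -0.4551)
n_1 = (+0.7642, +0.6450)
n_2 = (-0.2598, +0.9657)
n_3 = (-0.8915, +0.4529)
n_4 = (-0.2199, -0.9755)
  (0,1): δ = 112.76°  ·
  (0,2): δ = 47.87°  ·
  (0,3): δ = 0.14°  ✓
  (0,4): δ = 104.37°  ·
  (1,2): δ = 115.11°  ·
  (1,3): δ = 67.10°  ·
  (1,4): δ = 37.13°  ✓
  (2,3): δ = 131.99°  ·
  (2,4): δ = 27.77°  ✓
  (3,4): δ = 75.77°  ·
antipodal pairs: 3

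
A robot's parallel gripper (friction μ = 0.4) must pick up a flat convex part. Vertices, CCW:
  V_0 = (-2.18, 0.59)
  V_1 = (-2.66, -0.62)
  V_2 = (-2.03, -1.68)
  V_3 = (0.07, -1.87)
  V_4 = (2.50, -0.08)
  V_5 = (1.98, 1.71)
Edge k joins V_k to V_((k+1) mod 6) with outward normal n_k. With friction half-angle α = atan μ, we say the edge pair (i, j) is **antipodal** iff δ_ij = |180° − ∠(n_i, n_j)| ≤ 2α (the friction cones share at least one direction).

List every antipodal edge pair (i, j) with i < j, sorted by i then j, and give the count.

α = atan 0.4 = 21.80°;  2α = 43.60°
n_0 = (-0.9295, +0.3687)
n_1 = (-0.8596, -0.5109)
n_2 = (-0.0901, -0.9959)
n_3 = (+0.5931, -0.8051)
n_4 = (+0.9603, +0.2790)
n_5 = (-0.2600, +0.9656)
  (0,1): δ = 127.64°  ·
  (0,2): δ = 73.53°  ·
  (0,3): δ = 31.99°  ✓
  (0,4): δ = 37.84°  ✓
  (0,5): δ = 126.71°  ·
  (1,2): δ = 125.89°  ·
  (1,3): δ = 84.35°  ·
  (1,4): δ = 14.53°  ✓
  (1,5): δ = 74.34°  ·
  (2,3): δ = 138.45°  ·
  (2,4): δ = 68.63°  ·
  (2,5): δ = 20.24°  ✓
  (3,4): δ = 110.18°  ·
  (3,5): δ = 21.31°  ✓
  (4,5): δ = 91.13°  ·
antipodal pairs: 5

count = 5; pairs: (0,3), (0,4), (1,4), (2,5), (3,5)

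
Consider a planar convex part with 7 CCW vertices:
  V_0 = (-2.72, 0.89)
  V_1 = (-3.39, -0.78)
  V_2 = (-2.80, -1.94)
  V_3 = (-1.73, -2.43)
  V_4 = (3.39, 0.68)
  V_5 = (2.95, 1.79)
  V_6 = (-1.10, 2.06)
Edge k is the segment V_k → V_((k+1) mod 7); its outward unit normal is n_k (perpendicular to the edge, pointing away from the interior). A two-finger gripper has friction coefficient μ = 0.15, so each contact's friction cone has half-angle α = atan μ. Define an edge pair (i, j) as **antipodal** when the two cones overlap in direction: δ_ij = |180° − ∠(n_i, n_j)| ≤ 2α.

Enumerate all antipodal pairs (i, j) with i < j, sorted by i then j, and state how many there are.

α = atan 0.15 = 8.53°;  2α = 17.06°
n_0 = (-0.9281, +0.3723)
n_1 = (-0.8913, -0.4534)
n_2 = (-0.4164, -0.9092)
n_3 = (+0.5192, -0.8547)
n_4 = (+0.9296, +0.3685)
n_5 = (+0.0665, +0.9978)
n_6 = (-0.5855, +0.8107)
  (0,1): δ = 131.18°  ·
  (0,2): δ = 92.74°  ·
  (0,3): δ = 36.86°  ·
  (0,4): δ = 43.48°  ·
  (0,5): δ = 108.05°  ·
  (0,6): δ = 147.70°  ·
  (1,2): δ = 141.56°  ·
  (1,3): δ = 85.68°  ·
  (1,4): δ = 5.34°  ✓
  (1,5): δ = 59.23°  ·
  (1,6): δ = 98.88°  ·
  (2,3): δ = 124.12°  ·
  (2,4): δ = 43.77°  ·
  (2,5): δ = 20.79°  ·
  (2,6): δ = 60.44°  ·
  (3,4): δ = 99.65°  ·
  (3,5): δ = 35.09°  ·
  (3,6): δ = 4.56°  ✓
  (4,5): δ = 115.44°  ·
  (4,6): δ = 75.79°  ·
  (5,6): δ = 140.35°  ·
antipodal pairs: 2

count = 2; pairs: (1,4), (3,6)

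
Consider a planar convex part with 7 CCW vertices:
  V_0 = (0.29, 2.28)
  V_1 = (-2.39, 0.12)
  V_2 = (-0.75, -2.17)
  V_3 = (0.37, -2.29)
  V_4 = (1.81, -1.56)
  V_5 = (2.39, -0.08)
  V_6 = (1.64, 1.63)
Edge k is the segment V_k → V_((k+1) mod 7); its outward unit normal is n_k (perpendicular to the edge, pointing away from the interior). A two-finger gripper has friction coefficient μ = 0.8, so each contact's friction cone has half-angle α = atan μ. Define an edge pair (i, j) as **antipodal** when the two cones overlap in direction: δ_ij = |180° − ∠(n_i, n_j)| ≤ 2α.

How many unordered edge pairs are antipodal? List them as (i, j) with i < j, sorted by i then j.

α = atan 0.8 = 38.66°;  2α = 77.32°
n_0 = (-0.6275, +0.7786)
n_1 = (-0.8130, -0.5822)
n_2 = (-0.1065, -0.9943)
n_3 = (+0.4522, -0.8919)
n_4 = (+0.9311, -0.3649)
n_5 = (+0.9158, +0.4017)
n_6 = (+0.4338, +0.9010)
  (0,1): δ = 93.26°  ·
  (0,2): δ = 44.98°  ✓
  (0,3): δ = 11.99°  ✓
  (0,4): δ = 29.73°  ✓
  (0,5): δ = 74.81°  ✓
  (0,6): δ = 115.42°  ·
  (1,2): δ = 131.72°  ·
  (1,3): δ = 98.73°  ·
  (1,4): δ = 57.01°  ✓
  (1,5): δ = 11.93°  ✓
  (1,6): δ = 28.68°  ✓
  (2,3): δ = 147.00°  ·
  (2,4): δ = 105.28°  ·
  (2,5): δ = 60.20°  ✓
  (2,6): δ = 19.59°  ✓
  (3,4): δ = 138.28°  ·
  (3,5): δ = 93.20°  ·
  (3,6): δ = 52.59°  ✓
  (4,5): δ = 134.92°  ·
  (4,6): δ = 94.31°  ·
  (5,6): δ = 139.39°  ·
antipodal pairs: 10

count = 10; pairs: (0,2), (0,3), (0,4), (0,5), (1,4), (1,5), (1,6), (2,5), (2,6), (3,6)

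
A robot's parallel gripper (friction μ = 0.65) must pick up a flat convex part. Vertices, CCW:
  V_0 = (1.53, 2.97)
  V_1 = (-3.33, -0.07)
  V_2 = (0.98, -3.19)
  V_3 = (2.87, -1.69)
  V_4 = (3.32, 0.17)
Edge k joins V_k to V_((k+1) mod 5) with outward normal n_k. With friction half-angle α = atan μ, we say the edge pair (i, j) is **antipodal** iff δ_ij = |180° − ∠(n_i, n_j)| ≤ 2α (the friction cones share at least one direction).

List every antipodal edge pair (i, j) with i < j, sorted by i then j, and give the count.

α = atan 0.65 = 33.02°;  2α = 66.05°
n_0 = (-0.5303, +0.8478)
n_1 = (-0.5864, -0.8100)
n_2 = (+0.6217, -0.7833)
n_3 = (+0.9720, -0.2352)
n_4 = (+0.8425, +0.5386)
  (0,1): δ = 67.93°  ·
  (0,2): δ = 6.41°  ✓
  (0,3): δ = 44.37°  ✓
  (0,4): δ = 90.56°  ·
  (1,2): δ = 105.66°  ·
  (1,3): δ = 67.70°  ·
  (1,4): δ = 21.51°  ✓
  (2,3): δ = 142.04°  ·
  (2,4): δ = 95.85°  ·
  (3,4): δ = 133.81°  ·
antipodal pairs: 3

count = 3; pairs: (0,2), (0,3), (1,4)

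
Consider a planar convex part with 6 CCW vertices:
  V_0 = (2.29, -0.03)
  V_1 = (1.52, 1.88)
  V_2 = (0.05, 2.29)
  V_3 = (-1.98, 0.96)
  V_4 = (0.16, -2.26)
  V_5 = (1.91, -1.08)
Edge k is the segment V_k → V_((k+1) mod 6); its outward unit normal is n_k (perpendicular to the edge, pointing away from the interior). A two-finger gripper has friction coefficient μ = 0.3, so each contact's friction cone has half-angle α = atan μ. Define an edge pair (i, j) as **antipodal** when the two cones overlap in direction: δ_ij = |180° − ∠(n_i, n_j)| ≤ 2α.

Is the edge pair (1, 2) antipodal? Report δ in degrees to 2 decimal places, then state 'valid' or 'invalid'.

δ = 131.18°, invalid

α = atan 0.3 = 16.70°;  2α = 33.40°
edge 1: e_1 = (-1.47, +0.41);  n_1 = (+0.2687, +0.9632)
edge 2: e_2 = (-2.03, -1.33);  n_2 = (-0.5480, +0.8365)
∠(n_1, n_2) = 48.82°
δ = |180° − 48.82°| = 131.18°
131.18° > 2α = 33.40°  →  invalid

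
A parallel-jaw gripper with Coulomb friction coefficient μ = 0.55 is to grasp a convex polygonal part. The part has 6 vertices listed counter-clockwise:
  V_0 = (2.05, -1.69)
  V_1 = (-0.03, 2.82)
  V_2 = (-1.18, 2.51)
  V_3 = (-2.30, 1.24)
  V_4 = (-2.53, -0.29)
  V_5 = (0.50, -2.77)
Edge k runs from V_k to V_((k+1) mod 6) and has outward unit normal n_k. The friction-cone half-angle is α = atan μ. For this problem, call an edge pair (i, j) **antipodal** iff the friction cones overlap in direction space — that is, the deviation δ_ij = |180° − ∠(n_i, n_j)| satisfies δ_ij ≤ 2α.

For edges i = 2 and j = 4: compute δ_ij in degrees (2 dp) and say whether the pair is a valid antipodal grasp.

α = atan 0.55 = 28.81°;  2α = 57.62°
edge 2: e_2 = (-1.12, -1.27);  n_2 = (-0.7500, +0.6614)
edge 4: e_4 = (+3.03, -2.48);  n_4 = (-0.6334, -0.7738)
∠(n_2, n_4) = 92.11°
δ = |180° − 92.11°| = 87.89°
87.89° > 2α = 57.62°  →  invalid

δ = 87.89°, invalid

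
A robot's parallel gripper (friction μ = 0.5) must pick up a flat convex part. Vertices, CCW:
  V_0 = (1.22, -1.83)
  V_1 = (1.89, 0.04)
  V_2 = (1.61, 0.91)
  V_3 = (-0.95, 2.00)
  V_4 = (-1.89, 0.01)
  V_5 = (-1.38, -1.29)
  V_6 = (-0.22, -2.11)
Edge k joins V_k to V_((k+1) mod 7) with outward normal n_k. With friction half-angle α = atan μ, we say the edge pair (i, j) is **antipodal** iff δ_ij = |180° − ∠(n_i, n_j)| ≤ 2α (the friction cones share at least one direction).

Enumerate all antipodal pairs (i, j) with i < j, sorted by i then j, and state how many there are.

α = atan 0.5 = 26.57°;  2α = 53.13°
n_0 = (+0.9414, -0.3373)
n_1 = (+0.9519, +0.3064)
n_2 = (+0.3917, +0.9201)
n_3 = (-0.9042, +0.4271)
n_4 = (-0.9309, -0.3652)
n_5 = (-0.5772, -0.8166)
n_6 = (+0.1909, -0.9816)
  (0,1): δ = 142.45°  ·
  (0,2): δ = 93.35°  ·
  (0,3): δ = 5.57°  ✓
  (0,4): δ = 41.13°  ✓
  (0,5): δ = 74.46°  ·
  (0,6): δ = 120.72°  ·
  (1,2): δ = 130.90°  ·
  (1,3): δ = 43.12°  ✓
  (1,4): δ = 3.58°  ✓
  (1,5): δ = 36.90°  ✓
  (1,6): δ = 83.16°  ·
  (2,3): δ = 92.22°  ·
  (2,4): δ = 45.52°  ✓
  (2,5): δ = 12.19°  ✓
  (2,6): δ = 34.07°  ✓
  (3,4): δ = 133.30°  ·
  (3,5): δ = 99.97°  ·
  (3,6): δ = 53.71°  ·
  (4,5): δ = 146.68°  ·
  (4,6): δ = 100.42°  ·
  (5,6): δ = 133.74°  ·
antipodal pairs: 8

count = 8; pairs: (0,3), (0,4), (1,3), (1,4), (1,5), (2,4), (2,5), (2,6)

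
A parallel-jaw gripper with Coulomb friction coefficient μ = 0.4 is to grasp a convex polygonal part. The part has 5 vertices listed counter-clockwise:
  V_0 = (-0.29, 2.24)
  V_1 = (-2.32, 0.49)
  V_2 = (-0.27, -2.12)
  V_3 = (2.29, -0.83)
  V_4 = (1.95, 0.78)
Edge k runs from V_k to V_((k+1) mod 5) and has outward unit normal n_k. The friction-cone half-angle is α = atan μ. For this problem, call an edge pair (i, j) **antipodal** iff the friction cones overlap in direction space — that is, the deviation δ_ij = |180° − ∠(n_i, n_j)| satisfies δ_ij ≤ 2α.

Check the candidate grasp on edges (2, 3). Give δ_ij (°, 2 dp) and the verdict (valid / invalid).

α = atan 0.4 = 21.80°;  2α = 43.60°
edge 2: e_2 = (+2.56, +1.29);  n_2 = (+0.4500, -0.8930)
edge 3: e_3 = (-0.34, +1.61);  n_3 = (+0.9784, +0.2066)
∠(n_2, n_3) = 75.18°
δ = |180° − 75.18°| = 104.82°
104.82° > 2α = 43.60°  →  invalid

δ = 104.82°, invalid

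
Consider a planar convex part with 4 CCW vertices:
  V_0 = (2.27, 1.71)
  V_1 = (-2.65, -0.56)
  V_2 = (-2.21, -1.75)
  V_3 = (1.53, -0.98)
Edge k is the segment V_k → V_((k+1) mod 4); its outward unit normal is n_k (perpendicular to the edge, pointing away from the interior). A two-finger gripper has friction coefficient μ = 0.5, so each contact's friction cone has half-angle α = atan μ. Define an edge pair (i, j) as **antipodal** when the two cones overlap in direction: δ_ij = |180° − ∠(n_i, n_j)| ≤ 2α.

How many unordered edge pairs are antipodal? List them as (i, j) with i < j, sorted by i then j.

α = atan 0.5 = 26.57°;  2α = 53.13°
n_0 = (-0.4189, +0.9080)
n_1 = (-0.9379, -0.3468)
n_2 = (+0.2017, -0.9795)
n_3 = (+0.9642, -0.2652)
  (0,1): δ = 94.48°  ·
  (0,2): δ = 13.13°  ✓
  (0,3): δ = 49.85°  ✓
  (1,2): δ = 98.66°  ·
  (1,3): δ = 35.67°  ✓
  (2,3): δ = 117.01°  ·
antipodal pairs: 3

count = 3; pairs: (0,2), (0,3), (1,3)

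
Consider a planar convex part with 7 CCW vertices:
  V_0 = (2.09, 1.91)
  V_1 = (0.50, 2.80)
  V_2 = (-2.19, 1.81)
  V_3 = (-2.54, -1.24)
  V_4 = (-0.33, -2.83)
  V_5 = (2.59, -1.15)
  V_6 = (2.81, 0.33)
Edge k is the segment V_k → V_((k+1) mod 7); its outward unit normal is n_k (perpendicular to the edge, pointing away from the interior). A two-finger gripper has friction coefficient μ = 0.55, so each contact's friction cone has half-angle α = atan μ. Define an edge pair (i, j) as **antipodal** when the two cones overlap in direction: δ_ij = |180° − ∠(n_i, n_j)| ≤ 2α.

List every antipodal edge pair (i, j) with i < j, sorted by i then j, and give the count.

count = 7; pairs: (0,3), (1,3), (1,4), (2,4), (2,5), (2,6), (3,6)

α = atan 0.55 = 28.81°;  2α = 57.62°
n_0 = (+0.4884, +0.8726)
n_1 = (-0.3454, +0.9385)
n_2 = (-0.9935, +0.1140)
n_3 = (-0.5840, -0.8117)
n_4 = (+0.4987, -0.8668)
n_5 = (+0.9891, -0.1470)
n_6 = (+0.9100, +0.4147)
  (0,1): δ = 130.56°  ·
  (0,2): δ = 67.31°  ·
  (0,3): δ = 6.50°  ✓
  (0,4): δ = 59.15°  ·
  (0,5): δ = 110.78°  ·
  (0,6): δ = 143.74°  ·
  (1,2): δ = 116.75°  ·
  (1,3): δ = 55.94°  ✓
  (1,4): δ = 9.71°  ✓
  (1,5): δ = 61.34°  ·
  (1,6): δ = 94.29°  ·
  (2,3): δ = 119.19°  ·
  (2,4): δ = 53.54°  ✓
  (2,5): δ = 1.91°  ✓
  (2,6): δ = 31.04°  ✓
  (3,4): δ = 114.35°  ·
  (3,5): δ = 62.72°  ·
  (3,6): δ = 29.77°  ✓
  (4,5): δ = 128.37°  ·
  (4,6): δ = 95.42°  ·
  (5,6): δ = 147.05°  ·
antipodal pairs: 7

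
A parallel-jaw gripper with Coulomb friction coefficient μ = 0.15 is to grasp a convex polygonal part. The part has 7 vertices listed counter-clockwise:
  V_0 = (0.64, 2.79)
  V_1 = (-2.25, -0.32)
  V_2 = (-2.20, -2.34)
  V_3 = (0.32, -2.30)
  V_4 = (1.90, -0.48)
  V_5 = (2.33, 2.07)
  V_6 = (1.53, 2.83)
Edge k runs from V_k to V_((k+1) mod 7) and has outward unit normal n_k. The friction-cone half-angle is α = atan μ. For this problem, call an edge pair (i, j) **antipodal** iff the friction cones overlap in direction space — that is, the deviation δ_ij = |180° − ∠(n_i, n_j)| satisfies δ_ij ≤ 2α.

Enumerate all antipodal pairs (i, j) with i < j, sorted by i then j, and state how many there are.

α = atan 0.15 = 8.53°;  2α = 17.06°
n_0 = (-0.7325, +0.6807)
n_1 = (-0.9997, -0.0247)
n_2 = (+0.0159, -0.9999)
n_3 = (+0.7551, -0.6556)
n_4 = (+0.9861, -0.1663)
n_5 = (+0.6887, +0.7250)
n_6 = (-0.0449, +0.9990)
  (0,1): δ = 135.68°  ·
  (0,2): δ = 46.19°  ·
  (0,3): δ = 1.94°  ✓
  (0,4): δ = 33.33°  ·
  (0,5): δ = 89.37°  ·
  (0,6): δ = 135.47°  ·
  (1,2): δ = 90.51°  ·
  (1,3): δ = 42.38°  ·
  (1,4): δ = 10.99°  ✓
  (1,5): δ = 45.05°  ·
  (1,6): δ = 91.16°  ·
  (2,3): δ = 131.87°  ·
  (2,4): δ = 100.48°  ·
  (2,5): δ = 44.44°  ·
  (2,6): δ = 1.66°  ✓
  (3,4): δ = 148.61°  ·
  (3,5): δ = 92.57°  ·
  (3,6): δ = 46.46°  ·
  (4,5): δ = 123.96°  ·
  (4,6): δ = 77.86°  ·
  (5,6): δ = 133.90°  ·
antipodal pairs: 3

count = 3; pairs: (0,3), (1,4), (2,6)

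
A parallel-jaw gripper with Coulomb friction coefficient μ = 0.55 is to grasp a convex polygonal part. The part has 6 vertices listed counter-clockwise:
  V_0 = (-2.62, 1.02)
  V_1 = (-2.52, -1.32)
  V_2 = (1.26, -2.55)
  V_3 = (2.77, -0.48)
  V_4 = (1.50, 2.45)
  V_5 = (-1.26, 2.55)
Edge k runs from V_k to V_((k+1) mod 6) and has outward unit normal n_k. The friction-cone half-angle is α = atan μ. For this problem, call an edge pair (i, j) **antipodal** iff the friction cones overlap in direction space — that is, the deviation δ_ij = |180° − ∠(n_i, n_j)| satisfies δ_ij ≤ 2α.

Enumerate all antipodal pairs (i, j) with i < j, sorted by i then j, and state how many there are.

count = 6; pairs: (0,2), (0,3), (1,3), (1,4), (2,4), (2,5)

α = atan 0.55 = 28.81°;  2α = 57.62°
n_0 = (-0.9991, -0.0427)
n_1 = (-0.3094, -0.9509)
n_2 = (+0.8079, -0.5893)
n_3 = (+0.9175, +0.3977)
n_4 = (+0.0362, +0.9993)
n_5 = (-0.7474, +0.6644)
  (0,1): δ = 110.47°  ·
  (0,2): δ = 38.56°  ✓
  (0,3): δ = 20.99°  ✓
  (0,4): δ = 85.48°  ·
  (0,5): δ = 135.92°  ·
  (1,2): δ = 108.08°  ·
  (1,3): δ = 48.54°  ✓
  (1,4): δ = 15.95°  ✓
  (1,5): δ = 66.39°  ·
  (2,3): δ = 120.46°  ·
  (2,4): δ = 55.97°  ✓
  (2,5): δ = 5.52°  ✓
  (3,4): δ = 115.51°  ·
  (3,5): δ = 65.07°  ·
  (4,5): δ = 129.56°  ·
antipodal pairs: 6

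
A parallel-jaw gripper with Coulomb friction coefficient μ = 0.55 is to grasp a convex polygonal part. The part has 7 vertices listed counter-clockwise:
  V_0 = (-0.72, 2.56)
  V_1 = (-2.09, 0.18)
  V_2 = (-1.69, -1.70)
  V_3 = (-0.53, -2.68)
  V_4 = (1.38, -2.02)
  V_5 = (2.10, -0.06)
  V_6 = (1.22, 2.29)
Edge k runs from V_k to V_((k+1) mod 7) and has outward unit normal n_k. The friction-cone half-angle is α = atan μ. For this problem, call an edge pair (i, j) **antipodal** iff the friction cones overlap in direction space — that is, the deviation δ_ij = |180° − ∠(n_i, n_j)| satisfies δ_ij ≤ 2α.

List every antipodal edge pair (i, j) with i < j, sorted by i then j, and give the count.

count = 8; pairs: (0,3), (0,4), (0,5), (1,4), (1,5), (2,5), (2,6), (3,6)

α = atan 0.55 = 28.81°;  2α = 57.62°
n_0 = (-0.8667, +0.4989)
n_1 = (-0.9781, -0.2081)
n_2 = (-0.6454, -0.7639)
n_3 = (+0.3266, -0.9452)
n_4 = (+0.9387, -0.3448)
n_5 = (+0.9365, +0.3507)
n_6 = (+0.1378, +0.9905)
  (0,1): δ = 138.06°  ·
  (0,2): δ = 100.27°  ·
  (0,3): δ = 41.01°  ✓
  (0,4): δ = 9.76°  ✓
  (0,5): δ = 50.46°  ✓
  (0,6): δ = 112.00°  ·
  (1,2): δ = 142.20°  ·
  (1,3): δ = 82.95°  ·
  (1,4): δ = 32.18°  ✓
  (1,5): δ = 8.52°  ✓
  (1,6): δ = 70.07°  ·
  (2,3): δ = 120.75°  ·
  (2,4): δ = 69.98°  ·
  (2,5): δ = 29.28°  ✓
  (2,6): δ = 32.27°  ✓
  (3,4): δ = 129.23°  ·
  (3,5): δ = 88.53°  ·
  (3,6): δ = 26.99°  ✓
  (4,5): δ = 139.30°  ·
  (4,6): δ = 77.75°  ·
  (5,6): δ = 118.45°  ·
antipodal pairs: 8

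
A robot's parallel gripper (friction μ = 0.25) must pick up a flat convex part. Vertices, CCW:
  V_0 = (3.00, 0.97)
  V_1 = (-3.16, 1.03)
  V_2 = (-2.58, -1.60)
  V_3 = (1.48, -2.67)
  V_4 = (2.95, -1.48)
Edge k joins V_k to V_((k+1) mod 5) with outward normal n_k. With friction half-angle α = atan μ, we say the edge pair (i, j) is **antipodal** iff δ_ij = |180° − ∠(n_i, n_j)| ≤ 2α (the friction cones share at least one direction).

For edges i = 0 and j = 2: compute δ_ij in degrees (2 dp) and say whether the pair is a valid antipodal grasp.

δ = 14.21°, valid

α = atan 0.25 = 14.04°;  2α = 28.07°
edge 0: e_0 = (-6.16, +0.06);  n_0 = (+0.0097, +1.0000)
edge 2: e_2 = (+4.06, -1.07);  n_2 = (-0.2548, -0.9670)
∠(n_0, n_2) = 165.79°
δ = |180° − 165.79°| = 14.21°
14.21° ≤ 2α = 28.07°  →  valid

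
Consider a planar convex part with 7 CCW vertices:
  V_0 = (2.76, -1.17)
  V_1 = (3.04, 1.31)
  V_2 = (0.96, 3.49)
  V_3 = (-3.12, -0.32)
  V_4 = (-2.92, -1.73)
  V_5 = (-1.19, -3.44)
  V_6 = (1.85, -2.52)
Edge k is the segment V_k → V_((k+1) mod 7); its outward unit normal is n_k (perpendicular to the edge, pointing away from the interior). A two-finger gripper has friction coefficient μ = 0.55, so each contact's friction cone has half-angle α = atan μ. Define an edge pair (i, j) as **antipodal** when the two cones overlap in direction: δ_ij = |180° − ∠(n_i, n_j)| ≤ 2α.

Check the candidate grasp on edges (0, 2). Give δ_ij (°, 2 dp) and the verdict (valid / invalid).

α = atan 0.55 = 28.81°;  2α = 57.62°
edge 0: e_0 = (+0.28, +2.48);  n_0 = (+0.9937, -0.1122)
edge 2: e_2 = (-4.08, -3.81);  n_2 = (-0.6825, +0.7309)
∠(n_0, n_2) = 139.48°
δ = |180° − 139.48°| = 40.52°
40.52° ≤ 2α = 57.62°  →  valid

δ = 40.52°, valid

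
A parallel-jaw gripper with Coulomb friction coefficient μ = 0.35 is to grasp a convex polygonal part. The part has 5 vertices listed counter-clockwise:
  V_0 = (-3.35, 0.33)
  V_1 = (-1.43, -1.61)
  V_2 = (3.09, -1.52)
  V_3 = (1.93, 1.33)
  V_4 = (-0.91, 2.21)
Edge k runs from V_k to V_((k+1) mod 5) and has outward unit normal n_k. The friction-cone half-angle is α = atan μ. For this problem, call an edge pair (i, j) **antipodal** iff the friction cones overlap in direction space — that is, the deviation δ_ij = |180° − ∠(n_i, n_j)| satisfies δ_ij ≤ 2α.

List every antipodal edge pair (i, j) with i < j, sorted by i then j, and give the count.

α = atan 0.35 = 19.29°;  2α = 38.58°
n_0 = (-0.7108, -0.7034)
n_1 = (+0.0199, -0.9998)
n_2 = (+0.9262, +0.3770)
n_3 = (+0.2960, +0.9552)
n_4 = (-0.6103, +0.7921)
  (0,1): δ = 133.56°  ·
  (0,2): δ = 22.56°  ✓
  (0,3): δ = 28.08°  ✓
  (0,4): δ = 82.91°  ·
  (1,2): δ = 68.99°  ·
  (1,3): δ = 18.36°  ✓
  (1,4): δ = 36.47°  ✓
  (2,3): δ = 129.36°  ·
  (2,4): δ = 74.53°  ·
  (3,4): δ = 125.17°  ·
antipodal pairs: 4

count = 4; pairs: (0,2), (0,3), (1,3), (1,4)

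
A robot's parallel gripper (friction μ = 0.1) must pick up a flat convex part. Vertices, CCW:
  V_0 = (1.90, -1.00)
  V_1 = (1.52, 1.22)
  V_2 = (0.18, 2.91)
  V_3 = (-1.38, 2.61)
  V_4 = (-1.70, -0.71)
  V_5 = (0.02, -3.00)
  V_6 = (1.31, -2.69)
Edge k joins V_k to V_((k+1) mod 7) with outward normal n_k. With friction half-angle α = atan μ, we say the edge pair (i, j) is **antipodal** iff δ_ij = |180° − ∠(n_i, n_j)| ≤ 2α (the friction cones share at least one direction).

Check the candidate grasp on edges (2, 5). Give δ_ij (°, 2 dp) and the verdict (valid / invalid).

α = atan 0.1 = 5.71°;  2α = 11.42°
edge 2: e_2 = (-1.56, -0.30);  n_2 = (-0.1888, +0.9820)
edge 5: e_5 = (+1.29, +0.31);  n_5 = (+0.2337, -0.9723)
∠(n_2, n_5) = 177.37°
δ = |180° − 177.37°| = 2.63°
2.63° ≤ 2α = 11.42°  →  valid

δ = 2.63°, valid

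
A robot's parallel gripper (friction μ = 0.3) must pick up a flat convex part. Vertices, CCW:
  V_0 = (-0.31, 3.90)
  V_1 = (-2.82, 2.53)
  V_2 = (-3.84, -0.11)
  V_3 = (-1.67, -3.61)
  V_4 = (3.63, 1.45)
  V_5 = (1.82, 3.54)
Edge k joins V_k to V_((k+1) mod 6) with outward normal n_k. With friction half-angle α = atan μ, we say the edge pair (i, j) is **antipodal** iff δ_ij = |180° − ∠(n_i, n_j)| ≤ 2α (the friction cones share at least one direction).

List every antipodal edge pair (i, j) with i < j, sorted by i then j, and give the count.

α = atan 0.3 = 16.70°;  2α = 33.40°
n_0 = (-0.4791, +0.8778)
n_1 = (-0.9328, +0.3604)
n_2 = (-0.8499, -0.5269)
n_3 = (+0.6905, -0.7233)
n_4 = (+0.7559, +0.6547)
n_5 = (+0.1667, +0.9860)
  (0,1): δ = 139.75°  ·
  (0,2): δ = 86.83°  ·
  (0,3): δ = 15.05°  ✓
  (0,4): δ = 102.27°  ·
  (0,5): δ = 141.78°  ·
  (1,2): δ = 127.08°  ·
  (1,3): δ = 25.20°  ✓
  (1,4): δ = 62.02°  ·
  (1,5): δ = 101.53°  ·
  (2,3): δ = 78.13°  ·
  (2,4): δ = 9.09°  ✓
  (2,5): δ = 48.61°  ·
  (3,4): δ = 92.78°  ·
  (3,5): δ = 53.27°  ·
  (4,5): δ = 140.49°  ·
antipodal pairs: 3

count = 3; pairs: (0,3), (1,3), (2,4)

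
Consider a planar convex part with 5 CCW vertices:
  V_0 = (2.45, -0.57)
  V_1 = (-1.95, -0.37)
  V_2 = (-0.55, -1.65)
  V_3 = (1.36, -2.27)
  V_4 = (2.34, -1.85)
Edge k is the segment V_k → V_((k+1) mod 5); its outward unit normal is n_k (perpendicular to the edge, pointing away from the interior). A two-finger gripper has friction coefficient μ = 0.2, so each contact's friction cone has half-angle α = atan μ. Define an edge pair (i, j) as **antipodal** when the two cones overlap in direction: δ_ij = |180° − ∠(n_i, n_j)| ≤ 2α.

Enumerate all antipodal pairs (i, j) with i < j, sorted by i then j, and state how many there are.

count = 1; pairs: (0,2)

α = atan 0.2 = 11.31°;  2α = 22.62°
n_0 = (+0.0454, +0.9990)
n_1 = (-0.6748, -0.7380)
n_2 = (-0.3087, -0.9511)
n_3 = (+0.3939, -0.9191)
n_4 = (+0.9963, -0.0856)
  (0,1): δ = 39.83°  ·
  (0,2): δ = 15.38°  ✓
  (0,3): δ = 25.80°  ·
  (0,4): δ = 87.69°  ·
  (1,2): δ = 155.55°  ·
  (1,3): δ = 114.37°  ·
  (1,4): δ = 52.48°  ·
  (2,3): δ = 138.82°  ·
  (2,4): δ = 76.93°  ·
  (3,4): δ = 118.11°  ·
antipodal pairs: 1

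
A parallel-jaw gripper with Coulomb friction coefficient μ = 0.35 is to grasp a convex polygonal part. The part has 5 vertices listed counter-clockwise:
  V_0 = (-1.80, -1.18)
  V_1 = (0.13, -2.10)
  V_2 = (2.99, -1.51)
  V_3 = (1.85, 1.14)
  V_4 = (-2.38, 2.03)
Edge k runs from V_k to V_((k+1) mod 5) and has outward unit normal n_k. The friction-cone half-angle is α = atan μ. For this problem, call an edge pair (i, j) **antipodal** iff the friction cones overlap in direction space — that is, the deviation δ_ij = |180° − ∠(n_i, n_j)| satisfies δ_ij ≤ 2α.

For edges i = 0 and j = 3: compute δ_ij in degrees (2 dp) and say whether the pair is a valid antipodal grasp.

α = atan 0.35 = 19.29°;  2α = 38.58°
edge 0: e_0 = (+1.93, -0.92);  n_0 = (-0.4303, -0.9027)
edge 3: e_3 = (-4.23, +0.89);  n_3 = (+0.2059, +0.9786)
∠(n_0, n_3) = 166.40°
δ = |180° − 166.40°| = 13.60°
13.60° ≤ 2α = 38.58°  →  valid

δ = 13.60°, valid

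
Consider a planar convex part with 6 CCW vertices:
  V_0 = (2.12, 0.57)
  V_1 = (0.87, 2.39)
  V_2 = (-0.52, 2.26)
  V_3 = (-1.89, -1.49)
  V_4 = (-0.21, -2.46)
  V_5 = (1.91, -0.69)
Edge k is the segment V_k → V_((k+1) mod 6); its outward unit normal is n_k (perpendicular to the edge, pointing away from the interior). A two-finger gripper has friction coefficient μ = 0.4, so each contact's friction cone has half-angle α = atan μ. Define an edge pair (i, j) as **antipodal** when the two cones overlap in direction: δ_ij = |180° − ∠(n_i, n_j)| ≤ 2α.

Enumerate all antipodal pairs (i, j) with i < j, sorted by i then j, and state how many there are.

α = atan 0.4 = 21.80°;  2α = 43.60°
n_0 = (+0.8243, +0.5661)
n_1 = (-0.0931, +0.9957)
n_2 = (-0.9393, +0.3432)
n_3 = (-0.5000, -0.8660)
n_4 = (+0.6409, -0.7676)
n_5 = (+0.9864, -0.1644)
  (0,1): δ = 119.14°  ·
  (0,2): δ = 54.55°  ·
  (0,3): δ = 25.52°  ✓
  (0,4): δ = 95.38°  ·
  (0,5): δ = 136.06°  ·
  (1,2): δ = 115.41°  ·
  (1,3): δ = 35.34°  ✓
  (1,4): δ = 34.52°  ✓
  (1,5): δ = 75.19°  ·
  (2,3): δ = 99.93°  ·
  (2,4): δ = 30.07°  ✓
  (2,5): δ = 10.61°  ✓
  (3,4): δ = 110.14°  ·
  (3,5): δ = 69.46°  ·
  (4,5): δ = 139.32°  ·
antipodal pairs: 5

count = 5; pairs: (0,3), (1,3), (1,4), (2,4), (2,5)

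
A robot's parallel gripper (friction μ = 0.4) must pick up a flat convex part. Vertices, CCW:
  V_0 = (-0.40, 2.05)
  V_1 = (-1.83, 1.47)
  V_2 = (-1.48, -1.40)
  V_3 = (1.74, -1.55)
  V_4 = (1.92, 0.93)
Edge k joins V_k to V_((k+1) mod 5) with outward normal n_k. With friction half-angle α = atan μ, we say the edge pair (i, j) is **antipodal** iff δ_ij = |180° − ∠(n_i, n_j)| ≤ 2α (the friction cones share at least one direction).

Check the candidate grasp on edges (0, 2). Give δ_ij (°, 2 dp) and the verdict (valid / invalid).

δ = 24.74°, valid

α = atan 0.4 = 21.80°;  2α = 43.60°
edge 0: e_0 = (-1.43, -0.58);  n_0 = (-0.3759, +0.9267)
edge 2: e_2 = (+3.22, -0.15);  n_2 = (-0.0465, -0.9989)
∠(n_0, n_2) = 155.26°
δ = |180° − 155.26°| = 24.74°
24.74° ≤ 2α = 43.60°  →  valid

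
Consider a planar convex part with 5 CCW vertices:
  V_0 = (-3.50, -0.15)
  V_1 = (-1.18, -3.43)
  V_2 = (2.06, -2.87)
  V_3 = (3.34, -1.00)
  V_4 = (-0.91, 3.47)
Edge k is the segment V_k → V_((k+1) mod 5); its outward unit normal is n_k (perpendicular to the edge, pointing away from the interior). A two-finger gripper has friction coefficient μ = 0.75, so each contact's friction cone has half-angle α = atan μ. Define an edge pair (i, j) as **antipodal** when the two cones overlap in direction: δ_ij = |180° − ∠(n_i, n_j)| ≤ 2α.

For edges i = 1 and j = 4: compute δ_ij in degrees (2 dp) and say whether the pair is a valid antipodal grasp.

α = atan 0.75 = 36.87°;  2α = 73.74°
edge 1: e_1 = (+3.24, +0.56);  n_1 = (+0.1703, -0.9854)
edge 4: e_4 = (-2.59, -3.62);  n_4 = (-0.8133, +0.5819)
∠(n_1, n_4) = 135.39°
δ = |180° − 135.39°| = 44.61°
44.61° ≤ 2α = 73.74°  →  valid

δ = 44.61°, valid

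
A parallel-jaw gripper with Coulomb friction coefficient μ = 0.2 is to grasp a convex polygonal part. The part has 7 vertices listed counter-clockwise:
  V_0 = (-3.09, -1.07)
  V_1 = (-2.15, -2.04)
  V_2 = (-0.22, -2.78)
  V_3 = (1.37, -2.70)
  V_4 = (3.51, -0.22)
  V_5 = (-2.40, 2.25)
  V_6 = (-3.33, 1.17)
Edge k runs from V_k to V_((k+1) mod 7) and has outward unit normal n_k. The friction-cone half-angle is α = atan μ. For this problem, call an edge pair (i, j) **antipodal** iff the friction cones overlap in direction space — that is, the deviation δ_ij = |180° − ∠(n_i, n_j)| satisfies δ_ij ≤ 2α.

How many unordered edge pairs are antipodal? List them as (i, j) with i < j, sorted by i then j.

α = atan 0.2 = 11.31°;  2α = 22.62°
n_0 = (-0.7181, -0.6959)
n_1 = (-0.3580, -0.9337)
n_2 = (+0.0503, -0.9987)
n_3 = (+0.7571, -0.6533)
n_4 = (+0.3856, +0.9227)
n_5 = (-0.7578, +0.6525)
n_6 = (-0.9943, -0.1065)
  (0,1): δ = 155.08°  ·
  (0,2): δ = 131.22°  ·
  (0,3): δ = 84.89°  ·
  (0,4): δ = 23.22°  ·
  (0,5): δ = 95.17°  ·
  (0,6): δ = 142.02°  ·
  (1,2): δ = 156.14°  ·
  (1,3): δ = 109.81°  ·
  (1,4): δ = 1.70°  ✓
  (1,5): δ = 70.25°  ·
  (1,6): δ = 117.09°  ·
  (2,3): δ = 133.67°  ·
  (2,4): δ = 25.56°  ·
  (2,5): δ = 46.39°  ·
  (2,6): δ = 93.24°  ·
  (3,4): δ = 71.89°  ·
  (3,5): δ = 0.06°  ✓
  (3,6): δ = 46.91°  ·
  (4,5): δ = 108.05°  ·
  (4,6): δ = 61.20°  ·
  (5,6): δ = 133.15°  ·
antipodal pairs: 2

count = 2; pairs: (1,4), (3,5)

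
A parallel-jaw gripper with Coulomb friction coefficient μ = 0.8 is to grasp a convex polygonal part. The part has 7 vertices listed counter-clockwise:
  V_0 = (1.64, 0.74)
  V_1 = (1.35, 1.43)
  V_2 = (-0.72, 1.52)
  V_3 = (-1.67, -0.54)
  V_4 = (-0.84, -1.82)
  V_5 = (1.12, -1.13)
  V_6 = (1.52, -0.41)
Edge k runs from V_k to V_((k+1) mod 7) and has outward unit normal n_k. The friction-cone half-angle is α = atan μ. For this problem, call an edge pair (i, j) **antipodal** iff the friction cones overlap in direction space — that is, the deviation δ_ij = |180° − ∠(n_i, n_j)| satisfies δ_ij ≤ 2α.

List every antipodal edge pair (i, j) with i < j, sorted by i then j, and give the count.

α = atan 0.8 = 38.66°;  2α = 77.32°
n_0 = (+0.9219, +0.3875)
n_1 = (+0.0434, +0.9991)
n_2 = (-0.9081, +0.4188)
n_3 = (-0.8390, -0.5441)
n_4 = (+0.3321, -0.9433)
n_5 = (+0.8742, -0.4856)
n_6 = (+0.9946, -0.1038)
  (0,1): δ = 115.29°  ·
  (0,2): δ = 47.55°  ✓
  (0,3): δ = 10.16°  ✓
  (0,4): δ = 86.60°  ·
  (0,5): δ = 128.15°  ·
  (0,6): δ = 151.25°  ·
  (1,2): δ = 112.27°  ·
  (1,3): δ = 54.55°  ✓
  (1,4): δ = 21.88°  ✓
  (1,5): δ = 63.43°  ✓
  (1,6): δ = 86.53°  ·
  (2,3): δ = 122.28°  ·
  (2,4): δ = 45.85°  ✓
  (2,5): δ = 4.30°  ✓
  (2,6): δ = 18.80°  ✓
  (3,4): δ = 103.57°  ·
  (3,5): δ = 62.02°  ✓
  (3,6): δ = 38.92°  ✓
  (4,5): δ = 138.45°  ·
  (4,6): δ = 115.35°  ·
  (5,6): δ = 156.90°  ·
antipodal pairs: 10

count = 10; pairs: (0,2), (0,3), (1,3), (1,4), (1,5), (2,4), (2,5), (2,6), (3,5), (3,6)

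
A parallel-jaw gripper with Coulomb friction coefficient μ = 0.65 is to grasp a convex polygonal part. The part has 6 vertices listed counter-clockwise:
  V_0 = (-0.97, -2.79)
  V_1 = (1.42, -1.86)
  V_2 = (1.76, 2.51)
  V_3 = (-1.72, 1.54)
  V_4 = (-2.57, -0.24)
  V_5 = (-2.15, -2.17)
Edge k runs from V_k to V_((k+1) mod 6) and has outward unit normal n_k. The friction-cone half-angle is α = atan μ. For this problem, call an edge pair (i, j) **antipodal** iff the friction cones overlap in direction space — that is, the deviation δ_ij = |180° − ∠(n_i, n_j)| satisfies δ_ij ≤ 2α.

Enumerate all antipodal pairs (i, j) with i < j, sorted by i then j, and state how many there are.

count = 5; pairs: (0,2), (0,3), (1,3), (1,4), (2,5)

α = atan 0.65 = 33.02°;  2α = 66.05°
n_0 = (+0.3626, -0.9319)
n_1 = (+0.9970, -0.0776)
n_2 = (-0.2685, +0.9633)
n_3 = (-0.9024, +0.4309)
n_4 = (-0.9771, -0.2126)
n_5 = (-0.4651, -0.8852)
  (0,1): δ = 115.71°  ·
  (0,2): δ = 5.69°  ✓
  (0,3): δ = 43.21°  ✓
  (0,4): δ = 81.02°  ·
  (0,5): δ = 131.02°  ·
  (1,2): δ = 69.98°  ·
  (1,3): δ = 21.08°  ✓
  (1,4): δ = 16.73°  ✓
  (1,5): δ = 66.73°  ·
  (2,3): δ = 131.10°  ·
  (2,4): δ = 93.30°  ·
  (2,5): δ = 43.29°  ✓
  (3,4): δ = 142.20°  ·
  (3,5): δ = 92.19°  ·
  (4,5): δ = 130.00°  ·
antipodal pairs: 5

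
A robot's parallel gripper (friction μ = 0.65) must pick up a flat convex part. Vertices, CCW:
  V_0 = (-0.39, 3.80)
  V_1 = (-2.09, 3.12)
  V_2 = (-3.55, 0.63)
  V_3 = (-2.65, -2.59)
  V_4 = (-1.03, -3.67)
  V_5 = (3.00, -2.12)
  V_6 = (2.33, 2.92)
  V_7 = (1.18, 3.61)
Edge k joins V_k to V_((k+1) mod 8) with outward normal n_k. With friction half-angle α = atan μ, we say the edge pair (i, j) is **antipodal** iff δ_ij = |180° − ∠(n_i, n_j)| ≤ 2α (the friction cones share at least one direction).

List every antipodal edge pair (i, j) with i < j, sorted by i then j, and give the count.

α = atan 0.65 = 33.02°;  2α = 66.05°
n_0 = (-0.3714, +0.9285)
n_1 = (-0.8626, +0.5058)
n_2 = (-0.9631, -0.2692)
n_3 = (-0.5547, -0.8321)
n_4 = (+0.3590, -0.9333)
n_5 = (+0.9913, +0.1318)
n_6 = (+0.5145, +0.8575)
n_7 = (+0.1201, +0.9928)
  (0,1): δ = 142.19°  ·
  (0,2): δ = 96.19°  ·
  (0,3): δ = 55.49°  ✓
  (0,4): δ = 0.76°  ✓
  (0,5): δ = 75.77°  ·
  (0,6): δ = 127.23°  ·
  (0,7): δ = 151.30°  ·
  (1,2): δ = 134.00°  ·
  (1,3): δ = 93.31°  ·
  (1,4): δ = 38.58°  ✓
  (1,5): δ = 37.96°  ✓
  (1,6): δ = 89.42°  ·
  (1,7): δ = 113.48°  ·
  (2,3): δ = 139.31°  ·
  (2,4): δ = 84.58°  ·
  (2,5): δ = 8.04°  ✓
  (2,6): δ = 43.42°  ✓
  (2,7): δ = 67.48°  ·
  (3,4): δ = 125.27°  ·
  (3,5): δ = 48.74°  ✓
  (3,6): δ = 2.73°  ✓
  (3,7): δ = 26.79°  ✓
  (4,5): δ = 103.47°  ·
  (4,6): δ = 52.00°  ✓
  (4,7): δ = 27.94°  ✓
  (5,6): δ = 128.54°  ·
  (5,7): δ = 104.47°  ·
  (6,7): δ = 155.94°  ·
antipodal pairs: 11

count = 11; pairs: (0,3), (0,4), (1,4), (1,5), (2,5), (2,6), (3,5), (3,6), (3,7), (4,6), (4,7)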